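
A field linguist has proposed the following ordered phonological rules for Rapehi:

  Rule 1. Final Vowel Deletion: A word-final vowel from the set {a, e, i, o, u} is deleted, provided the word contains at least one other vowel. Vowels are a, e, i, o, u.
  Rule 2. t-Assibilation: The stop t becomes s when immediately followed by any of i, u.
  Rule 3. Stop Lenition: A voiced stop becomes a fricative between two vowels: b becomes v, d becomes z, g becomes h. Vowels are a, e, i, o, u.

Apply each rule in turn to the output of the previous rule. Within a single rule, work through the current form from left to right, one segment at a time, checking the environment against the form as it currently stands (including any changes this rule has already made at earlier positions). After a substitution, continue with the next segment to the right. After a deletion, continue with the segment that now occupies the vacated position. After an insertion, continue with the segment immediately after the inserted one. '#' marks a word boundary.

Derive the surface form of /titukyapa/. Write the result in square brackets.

Rule 1 Final Vowel Deletion: [titukyapa] → [titukyap]
Rule 2 t-Assibilation: [titukyap] → [sisukyap]
Rule 3 Stop Lenition: no change — [sisukyap]

[sisukyap]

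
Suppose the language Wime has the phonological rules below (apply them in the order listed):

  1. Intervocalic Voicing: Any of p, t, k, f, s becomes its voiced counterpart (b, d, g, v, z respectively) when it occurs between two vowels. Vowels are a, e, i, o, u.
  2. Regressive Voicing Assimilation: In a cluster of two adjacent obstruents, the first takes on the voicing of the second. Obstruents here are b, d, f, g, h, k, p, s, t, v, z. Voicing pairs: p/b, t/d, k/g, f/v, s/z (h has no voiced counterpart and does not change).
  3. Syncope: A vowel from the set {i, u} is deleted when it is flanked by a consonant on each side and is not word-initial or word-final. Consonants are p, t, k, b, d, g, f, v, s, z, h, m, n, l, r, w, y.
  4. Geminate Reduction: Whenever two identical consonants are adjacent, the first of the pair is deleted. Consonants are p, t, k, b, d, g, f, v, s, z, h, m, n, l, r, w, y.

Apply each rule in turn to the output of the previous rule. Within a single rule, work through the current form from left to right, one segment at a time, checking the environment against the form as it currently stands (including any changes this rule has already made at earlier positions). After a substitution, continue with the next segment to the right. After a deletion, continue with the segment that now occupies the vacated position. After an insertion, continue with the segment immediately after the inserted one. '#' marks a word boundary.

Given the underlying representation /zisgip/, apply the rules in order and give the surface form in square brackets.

1 Intervocalic Voicing: no change — [zisgip]
2 Regressive Voicing Assimilation: [zisgip] → [zizgip]
3 Syncope: [zizgip] → [zzgp]
4 Geminate Reduction: [zzgp] → [zgp]

[zgp]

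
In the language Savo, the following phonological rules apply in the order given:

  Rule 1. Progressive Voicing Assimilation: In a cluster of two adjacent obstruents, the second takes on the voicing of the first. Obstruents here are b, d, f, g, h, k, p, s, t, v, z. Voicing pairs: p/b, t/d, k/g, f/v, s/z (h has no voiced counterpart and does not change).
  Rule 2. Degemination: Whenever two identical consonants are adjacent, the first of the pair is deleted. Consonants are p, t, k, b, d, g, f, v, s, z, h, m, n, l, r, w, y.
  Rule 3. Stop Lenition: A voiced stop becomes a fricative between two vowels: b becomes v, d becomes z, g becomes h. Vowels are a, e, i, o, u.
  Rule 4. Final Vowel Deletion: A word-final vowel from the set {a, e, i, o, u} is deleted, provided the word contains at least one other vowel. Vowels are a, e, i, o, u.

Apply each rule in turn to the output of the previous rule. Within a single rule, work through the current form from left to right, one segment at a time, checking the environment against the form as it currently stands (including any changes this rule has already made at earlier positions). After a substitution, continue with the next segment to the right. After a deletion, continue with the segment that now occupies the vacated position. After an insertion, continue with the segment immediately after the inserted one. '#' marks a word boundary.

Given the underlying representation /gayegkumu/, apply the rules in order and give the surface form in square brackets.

Rule 1 Progressive Voicing Assimilation: [gayegkumu] → [gayeggumu]
Rule 2 Degemination: [gayeggumu] → [gayegumu]
Rule 3 Stop Lenition: [gayegumu] → [gayehumu]
Rule 4 Final Vowel Deletion: [gayehumu] → [gayehum]

[gayehum]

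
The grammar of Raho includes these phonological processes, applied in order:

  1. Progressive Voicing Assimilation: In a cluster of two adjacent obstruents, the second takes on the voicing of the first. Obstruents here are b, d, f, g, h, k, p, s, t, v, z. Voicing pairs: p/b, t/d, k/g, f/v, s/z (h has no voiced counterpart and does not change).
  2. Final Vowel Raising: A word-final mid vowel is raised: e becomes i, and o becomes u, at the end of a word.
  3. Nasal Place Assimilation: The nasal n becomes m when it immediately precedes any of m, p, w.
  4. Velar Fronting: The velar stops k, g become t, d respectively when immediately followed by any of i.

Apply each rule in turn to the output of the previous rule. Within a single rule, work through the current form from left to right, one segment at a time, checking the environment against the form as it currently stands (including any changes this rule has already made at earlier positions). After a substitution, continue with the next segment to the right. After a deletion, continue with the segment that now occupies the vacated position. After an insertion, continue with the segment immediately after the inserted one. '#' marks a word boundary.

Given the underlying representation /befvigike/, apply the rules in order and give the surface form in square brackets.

[beffiditi]

1 Progressive Voicing Assimilation: [befvigike] → [beffigike]
2 Final Vowel Raising: [beffigike] → [beffigiki]
3 Nasal Place Assimilation: no change — [beffigiki]
4 Velar Fronting: [beffigiki] → [beffiditi]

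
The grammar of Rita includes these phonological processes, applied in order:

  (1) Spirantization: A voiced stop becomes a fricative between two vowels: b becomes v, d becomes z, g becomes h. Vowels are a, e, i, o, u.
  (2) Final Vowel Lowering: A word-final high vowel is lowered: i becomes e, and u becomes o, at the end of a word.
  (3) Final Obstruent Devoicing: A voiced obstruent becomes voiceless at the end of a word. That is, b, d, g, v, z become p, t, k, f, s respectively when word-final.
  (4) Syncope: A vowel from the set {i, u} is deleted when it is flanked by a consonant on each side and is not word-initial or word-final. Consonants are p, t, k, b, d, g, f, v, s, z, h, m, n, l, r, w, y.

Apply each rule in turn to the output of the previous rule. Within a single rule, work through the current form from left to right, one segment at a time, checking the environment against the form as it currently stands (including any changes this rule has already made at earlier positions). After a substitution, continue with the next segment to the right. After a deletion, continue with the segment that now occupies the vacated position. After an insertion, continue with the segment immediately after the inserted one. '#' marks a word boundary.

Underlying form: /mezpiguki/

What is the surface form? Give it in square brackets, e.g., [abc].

[mezphke]

(1) Spirantization: [mezpiguki] → [mezpihuki]
(2) Final Vowel Lowering: [mezpihuki] → [mezpihuke]
(3) Final Obstruent Devoicing: no change — [mezpihuke]
(4) Syncope: [mezpihuke] → [mezphke]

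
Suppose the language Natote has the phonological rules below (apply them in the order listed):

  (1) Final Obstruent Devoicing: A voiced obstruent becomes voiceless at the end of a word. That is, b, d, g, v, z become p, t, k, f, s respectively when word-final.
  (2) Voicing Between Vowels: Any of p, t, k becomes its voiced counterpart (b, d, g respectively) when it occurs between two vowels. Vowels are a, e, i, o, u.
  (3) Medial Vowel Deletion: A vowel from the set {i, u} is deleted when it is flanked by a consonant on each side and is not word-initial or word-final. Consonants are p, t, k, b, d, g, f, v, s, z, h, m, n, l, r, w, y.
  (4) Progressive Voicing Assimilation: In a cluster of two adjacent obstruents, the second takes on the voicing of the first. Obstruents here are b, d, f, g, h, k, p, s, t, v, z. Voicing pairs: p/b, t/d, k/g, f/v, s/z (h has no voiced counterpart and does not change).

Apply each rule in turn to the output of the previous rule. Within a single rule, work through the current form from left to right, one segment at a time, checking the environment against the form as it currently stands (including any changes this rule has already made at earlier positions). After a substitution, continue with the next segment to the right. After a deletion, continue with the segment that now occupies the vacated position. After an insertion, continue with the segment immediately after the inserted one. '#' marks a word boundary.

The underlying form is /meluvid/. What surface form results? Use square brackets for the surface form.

(1) Final Obstruent Devoicing: [meluvid] → [meluvit]
(2) Voicing Between Vowels: no change — [meluvit]
(3) Medial Vowel Deletion: [meluvit] → [melvt]
(4) Progressive Voicing Assimilation: [melvt] → [melvd]

[melvd]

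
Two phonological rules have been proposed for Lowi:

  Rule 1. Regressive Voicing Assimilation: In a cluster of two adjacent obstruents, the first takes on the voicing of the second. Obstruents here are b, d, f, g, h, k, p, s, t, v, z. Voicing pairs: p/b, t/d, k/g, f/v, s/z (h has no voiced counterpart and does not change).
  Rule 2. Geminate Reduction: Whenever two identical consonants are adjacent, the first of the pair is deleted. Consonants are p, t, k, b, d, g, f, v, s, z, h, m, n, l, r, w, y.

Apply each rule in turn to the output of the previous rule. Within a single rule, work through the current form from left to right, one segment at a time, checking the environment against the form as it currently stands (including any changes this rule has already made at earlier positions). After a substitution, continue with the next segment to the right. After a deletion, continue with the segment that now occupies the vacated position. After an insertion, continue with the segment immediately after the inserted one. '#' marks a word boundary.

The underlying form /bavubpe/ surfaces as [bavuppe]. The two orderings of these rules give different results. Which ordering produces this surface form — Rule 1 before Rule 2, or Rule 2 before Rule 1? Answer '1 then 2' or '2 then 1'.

Order 1 then 2:
  1 Regressive Voicing Assimilation: [bavubpe] → [bavuppe]
  2 Geminate Reduction: [bavuppe] → [bavupe]
  result: [bavupe]
Order 2 then 1:
  2 Geminate Reduction: no change — [bavubpe]
  1 Regressive Voicing Assimilation: [bavubpe] → [bavuppe]
  result: [bavuppe]

2 then 1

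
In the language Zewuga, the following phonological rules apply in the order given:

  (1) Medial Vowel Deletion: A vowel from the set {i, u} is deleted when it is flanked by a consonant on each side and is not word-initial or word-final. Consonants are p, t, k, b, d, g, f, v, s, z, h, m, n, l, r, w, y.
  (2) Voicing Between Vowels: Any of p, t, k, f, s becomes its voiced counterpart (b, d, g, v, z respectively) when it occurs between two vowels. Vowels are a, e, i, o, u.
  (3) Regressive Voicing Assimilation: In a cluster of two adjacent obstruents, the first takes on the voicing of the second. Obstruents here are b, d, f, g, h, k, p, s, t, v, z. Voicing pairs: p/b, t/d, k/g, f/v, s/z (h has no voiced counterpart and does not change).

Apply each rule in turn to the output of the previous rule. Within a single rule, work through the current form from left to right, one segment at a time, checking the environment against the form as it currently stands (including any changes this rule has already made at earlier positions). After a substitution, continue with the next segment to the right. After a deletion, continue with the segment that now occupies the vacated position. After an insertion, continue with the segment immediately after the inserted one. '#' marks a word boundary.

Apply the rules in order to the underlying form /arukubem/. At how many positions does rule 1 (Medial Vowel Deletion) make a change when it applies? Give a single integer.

2

(1) Medial Vowel Deletion: [arukubem] → [arkbem]
(2) Voicing Between Vowels: no change — [arkbem]
(3) Regressive Voicing Assimilation: [arkbem] → [argbem]
Rule 1 changed 2 position(s).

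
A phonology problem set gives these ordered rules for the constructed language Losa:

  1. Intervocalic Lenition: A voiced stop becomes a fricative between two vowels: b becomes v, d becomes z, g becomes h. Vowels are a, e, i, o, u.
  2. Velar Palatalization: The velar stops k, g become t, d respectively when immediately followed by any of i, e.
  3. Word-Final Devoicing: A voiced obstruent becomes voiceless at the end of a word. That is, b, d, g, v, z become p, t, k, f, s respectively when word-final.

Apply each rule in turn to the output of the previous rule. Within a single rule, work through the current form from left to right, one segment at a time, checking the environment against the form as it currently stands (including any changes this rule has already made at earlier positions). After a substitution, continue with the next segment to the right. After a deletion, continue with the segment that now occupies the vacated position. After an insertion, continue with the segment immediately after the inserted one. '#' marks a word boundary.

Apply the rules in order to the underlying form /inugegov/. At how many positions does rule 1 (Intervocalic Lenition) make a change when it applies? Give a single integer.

2

1 Intervocalic Lenition: [inugegov] → [inuhehov]
2 Velar Palatalization: no change — [inuhehov]
3 Word-Final Devoicing: [inuhehov] → [inuhehof]
Rule 1 changed 2 position(s).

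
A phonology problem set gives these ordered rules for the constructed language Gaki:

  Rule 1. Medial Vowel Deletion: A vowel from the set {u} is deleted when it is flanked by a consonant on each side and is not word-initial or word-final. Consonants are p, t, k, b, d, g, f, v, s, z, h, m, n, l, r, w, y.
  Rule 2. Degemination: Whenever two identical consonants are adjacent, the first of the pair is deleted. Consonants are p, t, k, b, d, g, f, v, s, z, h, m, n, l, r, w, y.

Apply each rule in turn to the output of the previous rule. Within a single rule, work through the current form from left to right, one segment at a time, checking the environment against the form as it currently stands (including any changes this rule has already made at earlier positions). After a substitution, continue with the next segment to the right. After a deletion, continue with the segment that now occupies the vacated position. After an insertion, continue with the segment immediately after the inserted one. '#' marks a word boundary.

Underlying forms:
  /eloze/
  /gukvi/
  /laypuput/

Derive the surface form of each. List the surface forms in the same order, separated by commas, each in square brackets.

/eloze/:
  Rule 1 Medial Vowel Deletion: no change — [eloze]
  Rule 2 Degemination: no change — [eloze]
/gukvi/:
  Rule 1 Medial Vowel Deletion: [gukvi] → [gkvi]
  Rule 2 Degemination: no change — [gkvi]
/laypuput/:
  Rule 1 Medial Vowel Deletion: [laypuput] → [layppt]
  Rule 2 Degemination: [layppt] → [laypt]

[eloze], [gkvi], [laypt]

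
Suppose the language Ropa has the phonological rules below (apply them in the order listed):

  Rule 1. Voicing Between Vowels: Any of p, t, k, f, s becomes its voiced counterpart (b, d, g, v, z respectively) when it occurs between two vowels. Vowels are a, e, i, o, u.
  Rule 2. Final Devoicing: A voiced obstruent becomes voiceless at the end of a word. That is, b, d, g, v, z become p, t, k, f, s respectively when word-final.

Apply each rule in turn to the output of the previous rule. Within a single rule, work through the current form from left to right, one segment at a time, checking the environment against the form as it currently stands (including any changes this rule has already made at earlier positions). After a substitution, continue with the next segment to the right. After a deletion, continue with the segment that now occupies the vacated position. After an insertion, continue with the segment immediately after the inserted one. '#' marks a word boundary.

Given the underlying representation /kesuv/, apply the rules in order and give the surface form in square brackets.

Rule 1 Voicing Between Vowels: [kesuv] → [kezuv]
Rule 2 Final Devoicing: [kezuv] → [kezuf]

[kezuf]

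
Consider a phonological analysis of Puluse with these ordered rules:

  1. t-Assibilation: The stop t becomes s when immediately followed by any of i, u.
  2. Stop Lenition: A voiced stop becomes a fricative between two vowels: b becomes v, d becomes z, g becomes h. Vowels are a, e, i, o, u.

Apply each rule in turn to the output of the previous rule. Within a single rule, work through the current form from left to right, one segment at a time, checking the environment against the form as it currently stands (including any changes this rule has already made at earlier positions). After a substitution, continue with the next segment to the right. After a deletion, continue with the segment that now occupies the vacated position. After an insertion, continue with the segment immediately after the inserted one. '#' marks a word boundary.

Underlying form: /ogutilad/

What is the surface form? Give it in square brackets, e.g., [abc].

1 t-Assibilation: [ogutilad] → [ogusilad]
2 Stop Lenition: [ogusilad] → [ohusilad]

[ohusilad]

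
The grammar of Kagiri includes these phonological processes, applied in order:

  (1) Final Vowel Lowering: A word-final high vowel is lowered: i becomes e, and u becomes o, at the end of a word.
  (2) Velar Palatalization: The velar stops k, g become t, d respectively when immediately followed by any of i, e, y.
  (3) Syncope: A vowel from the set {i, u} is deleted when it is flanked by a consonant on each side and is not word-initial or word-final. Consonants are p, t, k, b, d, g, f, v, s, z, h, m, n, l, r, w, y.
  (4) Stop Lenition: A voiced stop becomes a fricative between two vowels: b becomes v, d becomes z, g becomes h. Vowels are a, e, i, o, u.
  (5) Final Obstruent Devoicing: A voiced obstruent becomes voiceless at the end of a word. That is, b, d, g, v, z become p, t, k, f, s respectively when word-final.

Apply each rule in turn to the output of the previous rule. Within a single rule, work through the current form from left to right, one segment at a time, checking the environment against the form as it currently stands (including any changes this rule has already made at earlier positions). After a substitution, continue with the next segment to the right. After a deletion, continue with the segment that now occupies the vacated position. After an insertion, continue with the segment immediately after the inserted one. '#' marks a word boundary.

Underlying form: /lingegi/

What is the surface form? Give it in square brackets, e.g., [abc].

(1) Final Vowel Lowering: [lingegi] → [lingege]
(2) Velar Palatalization: [lingege] → [lindede]
(3) Syncope: [lindede] → [lndede]
(4) Stop Lenition: [lndede] → [lndeze]
(5) Final Obstruent Devoicing: no change — [lndeze]

[lndeze]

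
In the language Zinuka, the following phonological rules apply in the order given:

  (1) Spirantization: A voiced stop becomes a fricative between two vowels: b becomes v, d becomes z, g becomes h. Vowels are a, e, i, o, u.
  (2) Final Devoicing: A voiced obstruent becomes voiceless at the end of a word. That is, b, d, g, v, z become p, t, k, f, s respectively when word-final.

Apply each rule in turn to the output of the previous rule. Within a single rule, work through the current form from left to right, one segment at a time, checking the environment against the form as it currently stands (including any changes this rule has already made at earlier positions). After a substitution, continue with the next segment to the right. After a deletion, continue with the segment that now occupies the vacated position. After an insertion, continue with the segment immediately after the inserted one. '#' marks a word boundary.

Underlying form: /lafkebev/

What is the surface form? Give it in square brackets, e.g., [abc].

(1) Spirantization: [lafkebev] → [lafkevev]
(2) Final Devoicing: [lafkevev] → [lafkevef]

[lafkevef]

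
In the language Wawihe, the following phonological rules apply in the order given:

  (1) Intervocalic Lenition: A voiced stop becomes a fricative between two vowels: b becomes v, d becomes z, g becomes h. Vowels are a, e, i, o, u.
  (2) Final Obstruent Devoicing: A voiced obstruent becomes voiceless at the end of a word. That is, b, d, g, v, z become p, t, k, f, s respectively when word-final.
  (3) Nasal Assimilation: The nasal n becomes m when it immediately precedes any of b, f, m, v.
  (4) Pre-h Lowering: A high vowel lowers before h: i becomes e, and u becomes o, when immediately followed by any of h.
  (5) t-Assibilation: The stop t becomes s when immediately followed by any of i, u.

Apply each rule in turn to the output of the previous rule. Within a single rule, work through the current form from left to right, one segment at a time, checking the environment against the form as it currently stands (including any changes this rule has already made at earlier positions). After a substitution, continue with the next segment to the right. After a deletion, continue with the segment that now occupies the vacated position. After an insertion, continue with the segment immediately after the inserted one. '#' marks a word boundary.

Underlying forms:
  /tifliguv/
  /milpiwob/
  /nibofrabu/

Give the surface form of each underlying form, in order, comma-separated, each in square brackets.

/tifliguv/:
  (1) Intervocalic Lenition: [tifliguv] → [tiflihuv]
  (2) Final Obstruent Devoicing: [tiflihuv] → [tiflihuf]
  (3) Nasal Assimilation: no change — [tiflihuf]
  (4) Pre-h Lowering: [tiflihuf] → [tiflehuf]
  (5) t-Assibilation: [tiflehuf] → [siflehuf]
/milpiwob/:
  (1) Intervocalic Lenition: no change — [milpiwob]
  (2) Final Obstruent Devoicing: [milpiwob] → [milpiwop]
  (3) Nasal Assimilation: no change — [milpiwop]
  (4) Pre-h Lowering: no change — [milpiwop]
  (5) t-Assibilation: no change — [milpiwop]
/nibofrabu/:
  (1) Intervocalic Lenition: [nibofrabu] → [nivofravu]
  (2) Final Obstruent Devoicing: no change — [nivofravu]
  (3) Nasal Assimilation: no change — [nivofravu]
  (4) Pre-h Lowering: no change — [nivofravu]
  (5) t-Assibilation: no change — [nivofravu]

[siflehuf], [milpiwop], [nivofravu]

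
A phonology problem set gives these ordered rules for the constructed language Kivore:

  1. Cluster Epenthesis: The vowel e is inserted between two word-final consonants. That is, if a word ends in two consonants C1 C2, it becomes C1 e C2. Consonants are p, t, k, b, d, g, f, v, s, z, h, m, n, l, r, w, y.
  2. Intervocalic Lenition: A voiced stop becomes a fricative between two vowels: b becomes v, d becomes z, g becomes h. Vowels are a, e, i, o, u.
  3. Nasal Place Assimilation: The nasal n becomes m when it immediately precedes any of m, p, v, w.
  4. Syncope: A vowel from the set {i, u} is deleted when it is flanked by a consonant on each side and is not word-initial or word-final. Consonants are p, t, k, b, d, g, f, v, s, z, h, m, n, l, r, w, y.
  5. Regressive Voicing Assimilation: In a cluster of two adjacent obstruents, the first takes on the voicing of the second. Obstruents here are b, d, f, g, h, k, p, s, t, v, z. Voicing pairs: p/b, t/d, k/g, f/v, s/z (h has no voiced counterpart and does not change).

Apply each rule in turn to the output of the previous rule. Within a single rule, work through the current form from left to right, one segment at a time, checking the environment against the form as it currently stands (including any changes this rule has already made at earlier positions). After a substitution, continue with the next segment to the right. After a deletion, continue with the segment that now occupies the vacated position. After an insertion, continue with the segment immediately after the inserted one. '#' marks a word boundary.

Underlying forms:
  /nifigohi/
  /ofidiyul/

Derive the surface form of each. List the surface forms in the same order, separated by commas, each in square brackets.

/nifigohi/:
  1 Cluster Epenthesis: no change — [nifigohi]
  2 Intervocalic Lenition: [nifigohi] → [nifihohi]
  3 Nasal Place Assimilation: no change — [nifihohi]
  4 Syncope: [nifihohi] → [nfhohi]
  5 Regressive Voicing Assimilation: no change — [nfhohi]
/ofidiyul/:
  1 Cluster Epenthesis: no change — [ofidiyul]
  2 Intervocalic Lenition: [ofidiyul] → [ofiziyul]
  3 Nasal Place Assimilation: no change — [ofiziyul]
  4 Syncope: [ofiziyul] → [ofzyl]
  5 Regressive Voicing Assimilation: [ofzyl] → [ovzyl]

[nfhohi], [ovzyl]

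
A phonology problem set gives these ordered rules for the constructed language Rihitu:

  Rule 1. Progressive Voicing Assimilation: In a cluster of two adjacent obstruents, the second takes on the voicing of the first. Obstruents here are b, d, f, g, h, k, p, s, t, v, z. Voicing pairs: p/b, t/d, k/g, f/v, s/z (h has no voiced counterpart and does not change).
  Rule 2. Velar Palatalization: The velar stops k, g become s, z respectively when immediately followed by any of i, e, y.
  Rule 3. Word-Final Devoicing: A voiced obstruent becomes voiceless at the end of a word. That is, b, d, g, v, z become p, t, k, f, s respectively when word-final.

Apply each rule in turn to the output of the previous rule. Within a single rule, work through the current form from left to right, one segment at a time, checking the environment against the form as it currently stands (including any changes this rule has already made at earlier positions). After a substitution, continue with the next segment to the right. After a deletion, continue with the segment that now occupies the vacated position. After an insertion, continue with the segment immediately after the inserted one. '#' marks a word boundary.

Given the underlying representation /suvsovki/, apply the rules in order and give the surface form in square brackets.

[suvzovzi]

Rule 1 Progressive Voicing Assimilation: [suvsovki] → [suvzovgi]
Rule 2 Velar Palatalization: [suvzovgi] → [suvzovzi]
Rule 3 Word-Final Devoicing: no change — [suvzovzi]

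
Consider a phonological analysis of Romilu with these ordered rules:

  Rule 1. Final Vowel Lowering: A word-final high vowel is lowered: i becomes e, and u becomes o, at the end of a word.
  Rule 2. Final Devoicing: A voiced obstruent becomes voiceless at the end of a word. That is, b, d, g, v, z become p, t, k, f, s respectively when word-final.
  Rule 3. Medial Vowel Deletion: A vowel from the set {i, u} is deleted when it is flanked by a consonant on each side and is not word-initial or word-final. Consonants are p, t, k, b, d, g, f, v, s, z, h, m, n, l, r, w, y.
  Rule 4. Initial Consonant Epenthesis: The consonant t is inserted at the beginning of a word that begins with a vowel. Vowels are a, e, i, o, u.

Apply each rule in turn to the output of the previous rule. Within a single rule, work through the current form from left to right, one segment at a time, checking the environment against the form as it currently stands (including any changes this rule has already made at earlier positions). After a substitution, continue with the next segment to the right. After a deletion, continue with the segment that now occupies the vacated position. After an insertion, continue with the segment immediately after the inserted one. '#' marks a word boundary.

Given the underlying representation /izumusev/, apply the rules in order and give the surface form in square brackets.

[tizmsef]

Rule 1 Final Vowel Lowering: no change — [izumusev]
Rule 2 Final Devoicing: [izumusev] → [izumusef]
Rule 3 Medial Vowel Deletion: [izumusef] → [izmsef]
Rule 4 Initial Consonant Epenthesis: [izmsef] → [tizmsef]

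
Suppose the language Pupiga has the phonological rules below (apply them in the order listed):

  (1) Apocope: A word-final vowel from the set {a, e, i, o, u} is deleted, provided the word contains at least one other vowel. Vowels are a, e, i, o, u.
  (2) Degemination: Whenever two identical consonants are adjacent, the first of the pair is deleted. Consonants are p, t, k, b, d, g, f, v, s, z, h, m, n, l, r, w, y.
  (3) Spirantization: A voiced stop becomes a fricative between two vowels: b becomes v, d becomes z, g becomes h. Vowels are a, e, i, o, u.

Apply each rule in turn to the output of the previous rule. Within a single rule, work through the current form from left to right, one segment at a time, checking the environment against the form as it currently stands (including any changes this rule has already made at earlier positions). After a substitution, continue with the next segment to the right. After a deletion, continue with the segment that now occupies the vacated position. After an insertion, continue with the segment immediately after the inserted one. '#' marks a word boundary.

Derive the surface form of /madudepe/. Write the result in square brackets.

[mazuzep]

(1) Apocope: [madudepe] → [madudep]
(2) Degemination: no change — [madudep]
(3) Spirantization: [madudep] → [mazuzep]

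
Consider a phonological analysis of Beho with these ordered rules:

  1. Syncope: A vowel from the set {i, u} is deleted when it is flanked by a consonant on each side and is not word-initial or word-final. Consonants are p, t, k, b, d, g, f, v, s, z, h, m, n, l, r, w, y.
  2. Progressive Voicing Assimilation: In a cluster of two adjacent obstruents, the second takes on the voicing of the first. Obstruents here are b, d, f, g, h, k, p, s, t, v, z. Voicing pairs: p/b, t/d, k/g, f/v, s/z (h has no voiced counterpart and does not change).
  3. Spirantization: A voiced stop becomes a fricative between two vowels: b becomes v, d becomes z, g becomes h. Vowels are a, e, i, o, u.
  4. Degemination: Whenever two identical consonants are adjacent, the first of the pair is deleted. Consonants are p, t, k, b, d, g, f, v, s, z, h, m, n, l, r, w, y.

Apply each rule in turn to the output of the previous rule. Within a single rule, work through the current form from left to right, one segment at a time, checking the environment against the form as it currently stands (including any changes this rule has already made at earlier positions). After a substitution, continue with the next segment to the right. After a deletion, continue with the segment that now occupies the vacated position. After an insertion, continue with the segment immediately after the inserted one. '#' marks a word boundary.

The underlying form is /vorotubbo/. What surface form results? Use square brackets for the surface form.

1 Syncope: [vorotubbo] → [vorotbbo]
2 Progressive Voicing Assimilation: [vorotbbo] → [vorotppo]
3 Spirantization: no change — [vorotppo]
4 Degemination: [vorotppo] → [vorotpo]

[vorotpo]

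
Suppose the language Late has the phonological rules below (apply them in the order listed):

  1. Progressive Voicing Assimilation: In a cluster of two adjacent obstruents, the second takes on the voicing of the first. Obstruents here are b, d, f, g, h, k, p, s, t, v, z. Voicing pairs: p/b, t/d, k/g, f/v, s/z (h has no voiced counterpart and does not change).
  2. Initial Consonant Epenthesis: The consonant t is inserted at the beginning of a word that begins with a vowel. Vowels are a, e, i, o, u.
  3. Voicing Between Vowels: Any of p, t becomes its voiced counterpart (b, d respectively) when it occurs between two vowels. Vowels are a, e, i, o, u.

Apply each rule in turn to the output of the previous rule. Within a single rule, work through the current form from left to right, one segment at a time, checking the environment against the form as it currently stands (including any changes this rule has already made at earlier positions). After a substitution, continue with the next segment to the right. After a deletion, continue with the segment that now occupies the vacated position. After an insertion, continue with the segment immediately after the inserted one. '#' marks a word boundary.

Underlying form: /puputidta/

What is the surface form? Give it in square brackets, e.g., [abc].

[pubudidda]

1 Progressive Voicing Assimilation: [puputidta] → [puputidda]
2 Initial Consonant Epenthesis: no change — [puputidda]
3 Voicing Between Vowels: [puputidda] → [pubudidda]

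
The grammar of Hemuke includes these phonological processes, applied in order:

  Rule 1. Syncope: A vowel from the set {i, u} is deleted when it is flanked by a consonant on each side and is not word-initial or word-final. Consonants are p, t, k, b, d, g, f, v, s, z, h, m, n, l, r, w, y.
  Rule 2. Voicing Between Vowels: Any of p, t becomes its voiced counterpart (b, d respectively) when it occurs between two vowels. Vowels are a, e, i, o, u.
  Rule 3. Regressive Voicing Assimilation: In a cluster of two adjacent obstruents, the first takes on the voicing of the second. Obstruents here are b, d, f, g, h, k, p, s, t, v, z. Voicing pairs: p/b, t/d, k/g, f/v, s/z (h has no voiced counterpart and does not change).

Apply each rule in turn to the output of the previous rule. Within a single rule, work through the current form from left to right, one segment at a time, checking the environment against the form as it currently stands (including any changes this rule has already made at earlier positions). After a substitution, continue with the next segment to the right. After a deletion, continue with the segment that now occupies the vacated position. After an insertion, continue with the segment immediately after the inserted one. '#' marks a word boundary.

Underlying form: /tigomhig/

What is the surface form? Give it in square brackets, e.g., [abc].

Rule 1 Syncope: [tigomhig] → [tgomhg]
Rule 2 Voicing Between Vowels: no change — [tgomhg]
Rule 3 Regressive Voicing Assimilation: [tgomhg] → [dgomhg]

[dgomhg]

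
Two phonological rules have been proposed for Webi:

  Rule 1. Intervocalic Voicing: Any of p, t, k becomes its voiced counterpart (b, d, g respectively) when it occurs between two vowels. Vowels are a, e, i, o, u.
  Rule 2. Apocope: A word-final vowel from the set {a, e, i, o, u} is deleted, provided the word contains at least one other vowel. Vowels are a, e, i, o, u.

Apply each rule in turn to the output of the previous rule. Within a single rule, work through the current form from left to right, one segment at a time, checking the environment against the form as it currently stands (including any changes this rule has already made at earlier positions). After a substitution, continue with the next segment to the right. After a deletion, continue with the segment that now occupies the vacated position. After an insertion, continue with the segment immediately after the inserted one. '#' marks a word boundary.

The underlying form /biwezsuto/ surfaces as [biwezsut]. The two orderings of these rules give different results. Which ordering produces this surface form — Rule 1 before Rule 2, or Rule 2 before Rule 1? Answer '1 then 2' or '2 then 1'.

2 then 1

Order 1 then 2:
  1 Intervocalic Voicing: [biwezsuto] → [biwezsudo]
  2 Apocope: [biwezsudo] → [biwezsud]
  result: [biwezsud]
Order 2 then 1:
  2 Apocope: [biwezsuto] → [biwezsut]
  1 Intervocalic Voicing: no change — [biwezsut]
  result: [biwezsut]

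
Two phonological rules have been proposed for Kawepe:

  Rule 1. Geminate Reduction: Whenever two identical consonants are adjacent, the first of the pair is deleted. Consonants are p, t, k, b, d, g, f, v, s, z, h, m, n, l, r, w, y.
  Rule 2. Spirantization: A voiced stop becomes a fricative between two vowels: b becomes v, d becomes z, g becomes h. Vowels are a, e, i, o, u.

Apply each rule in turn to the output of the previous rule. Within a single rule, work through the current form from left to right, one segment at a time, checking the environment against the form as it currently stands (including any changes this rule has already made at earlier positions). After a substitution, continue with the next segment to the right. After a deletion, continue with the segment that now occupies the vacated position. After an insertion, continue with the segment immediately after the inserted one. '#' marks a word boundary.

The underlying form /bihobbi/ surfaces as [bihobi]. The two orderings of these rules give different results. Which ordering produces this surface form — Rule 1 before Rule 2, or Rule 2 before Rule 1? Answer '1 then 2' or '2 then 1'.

Order 1 then 2:
  1 Geminate Reduction: [bihobbi] → [bihobi]
  2 Spirantization: [bihobi] → [bihovi]
  result: [bihovi]
Order 2 then 1:
  2 Spirantization: no change — [bihobbi]
  1 Geminate Reduction: [bihobbi] → [bihobi]
  result: [bihobi]

2 then 1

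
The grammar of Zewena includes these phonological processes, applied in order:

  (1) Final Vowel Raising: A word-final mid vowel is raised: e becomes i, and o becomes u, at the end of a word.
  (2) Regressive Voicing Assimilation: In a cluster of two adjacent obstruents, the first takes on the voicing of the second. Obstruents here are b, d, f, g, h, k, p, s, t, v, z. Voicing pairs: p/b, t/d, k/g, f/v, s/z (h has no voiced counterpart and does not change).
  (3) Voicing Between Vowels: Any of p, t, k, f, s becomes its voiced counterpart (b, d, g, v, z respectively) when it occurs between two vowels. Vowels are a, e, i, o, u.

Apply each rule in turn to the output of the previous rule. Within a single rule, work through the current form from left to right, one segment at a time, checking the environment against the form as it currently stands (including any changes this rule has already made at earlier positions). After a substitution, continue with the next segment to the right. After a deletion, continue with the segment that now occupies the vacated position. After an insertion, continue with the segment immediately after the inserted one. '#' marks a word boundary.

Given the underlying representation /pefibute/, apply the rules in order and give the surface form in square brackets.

[pevibudi]

(1) Final Vowel Raising: [pefibute] → [pefibuti]
(2) Regressive Voicing Assimilation: no change — [pefibuti]
(3) Voicing Between Vowels: [pefibuti] → [pevibudi]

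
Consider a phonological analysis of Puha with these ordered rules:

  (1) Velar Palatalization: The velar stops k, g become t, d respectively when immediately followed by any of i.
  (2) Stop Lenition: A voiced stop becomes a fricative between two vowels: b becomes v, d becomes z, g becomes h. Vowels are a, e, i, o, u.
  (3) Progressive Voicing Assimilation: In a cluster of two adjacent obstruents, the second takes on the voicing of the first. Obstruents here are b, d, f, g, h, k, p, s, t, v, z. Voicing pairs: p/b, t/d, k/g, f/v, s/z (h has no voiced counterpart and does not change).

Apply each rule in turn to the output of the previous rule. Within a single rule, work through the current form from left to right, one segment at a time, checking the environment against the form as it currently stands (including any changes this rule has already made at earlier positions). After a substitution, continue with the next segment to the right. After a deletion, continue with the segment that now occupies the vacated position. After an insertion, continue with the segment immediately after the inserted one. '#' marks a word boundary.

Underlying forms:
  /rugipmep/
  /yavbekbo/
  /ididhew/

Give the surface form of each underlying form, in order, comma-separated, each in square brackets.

/rugipmep/:
  (1) Velar Palatalization: [rugipmep] → [rudipmep]
  (2) Stop Lenition: [rudipmep] → [ruzipmep]
  (3) Progressive Voicing Assimilation: no change — [ruzipmep]
/yavbekbo/:
  (1) Velar Palatalization: no change — [yavbekbo]
  (2) Stop Lenition: no change — [yavbekbo]
  (3) Progressive Voicing Assimilation: [yavbekbo] → [yavbekpo]
/ididhew/:
  (1) Velar Palatalization: no change — [ididhew]
  (2) Stop Lenition: [ididhew] → [izidhew]
  (3) Progressive Voicing Assimilation: no change — [izidhew]

[ruzipmep], [yavbekpo], [izidhew]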